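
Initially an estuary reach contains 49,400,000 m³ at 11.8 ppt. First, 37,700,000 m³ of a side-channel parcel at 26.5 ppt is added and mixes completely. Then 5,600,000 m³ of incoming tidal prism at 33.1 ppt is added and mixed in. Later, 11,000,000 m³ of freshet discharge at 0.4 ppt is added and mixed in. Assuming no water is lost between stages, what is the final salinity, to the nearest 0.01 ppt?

17.09 ppt

Total salt / total volume:
Initial salt = 49,400,000×11.8 = 582,920,000
After stage 1: salt = 582,920,000 + 37,700,000×26.5 = 1,581,970,000; volume = 87,100,000 m³; S = 18.163 ppt
After stage 2: salt = 1,581,970,000 + 5,600,000×33.1 = 1,767,330,000; volume = 92,700,000 m³; S = 19.065 ppt
After stage 3: salt = 1,767,330,000 + 11,000,000×0.4 = 1,771,730,000; volume = 103,700,000 m³
S = 1,771,730,000 / 103,700,000 = 17.0851 ppt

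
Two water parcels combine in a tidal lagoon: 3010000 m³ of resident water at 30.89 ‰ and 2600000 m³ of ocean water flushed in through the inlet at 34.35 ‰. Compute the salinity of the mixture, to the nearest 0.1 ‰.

32.5 ‰

Total salt / total volume:
salt = 3,010,000×30.89 + 2,600,000×34.35 = 92,978,900 + 89,310,000 = 182,288,900
volume = 3,010,000 + 2,600,000 = 5,610,000 m³
S = 182,288,900 / 5,610,000 = 32.494 ‰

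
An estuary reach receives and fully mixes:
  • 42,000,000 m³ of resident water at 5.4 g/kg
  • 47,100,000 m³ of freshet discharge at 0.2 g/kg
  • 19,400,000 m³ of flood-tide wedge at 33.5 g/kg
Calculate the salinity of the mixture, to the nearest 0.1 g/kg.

8.2 g/kg

By conservation of dissolved salt,
salt = 42,000,000×5.4 + 47,100,000×0.2 + 19,400,000×33.5 = 226,800,000 + 9,420,000 + 649,900,000 = 886,120,000
volume = 42,000,000 + 47,100,000 + 19,400,000 = 108,500,000 m³
S = 886,120,000 / 108,500,000 = 8.167 g/kg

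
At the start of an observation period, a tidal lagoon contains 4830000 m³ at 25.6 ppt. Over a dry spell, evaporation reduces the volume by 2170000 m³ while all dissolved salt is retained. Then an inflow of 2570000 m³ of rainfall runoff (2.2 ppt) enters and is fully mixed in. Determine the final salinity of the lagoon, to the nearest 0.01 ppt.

24.72 ppt

After evaporation: salt = 4,830,000×25.6 = 123,648,000; volume = 4,830,000 − 2,170,000 = 2,660,000 m³
After mixing: salt = 123,648,000 + 2,570,000×2.2 = 129,302,000; volume = 2,660,000 + 2,570,000 = 5,230,000 m³
S = 129,302,000 / 5,230,000 = 24.7231 ppt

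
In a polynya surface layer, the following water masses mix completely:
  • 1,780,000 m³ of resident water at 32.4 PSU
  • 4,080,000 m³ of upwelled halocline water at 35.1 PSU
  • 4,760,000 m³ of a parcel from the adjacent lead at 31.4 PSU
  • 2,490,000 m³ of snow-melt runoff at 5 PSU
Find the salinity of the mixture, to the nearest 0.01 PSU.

Weighted by volume,
salt = 1,780,000×32.4 + 4,080,000×35.1 + 4,760,000×31.4 + 2,490,000×5 = 57,672,000 + 143,208,000 + 149,464,000 + 12,450,000 = 362,794,000
volume = 1,780,000 + 4,080,000 + 4,760,000 + 2,490,000 = 13,110,000 m³
S = 362,794,000 / 13,110,000 = 27.6731 PSU

27.67 PSU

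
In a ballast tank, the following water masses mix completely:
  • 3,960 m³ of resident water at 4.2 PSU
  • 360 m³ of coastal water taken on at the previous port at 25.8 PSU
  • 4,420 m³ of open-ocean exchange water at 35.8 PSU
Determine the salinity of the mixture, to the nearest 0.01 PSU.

21.07 PSU

Conserving salt mass:
salt = 3,960×4.2 + 360×25.8 + 4,420×35.8 = 16,632 + 9,288 + 158,236 = 184,156
volume = 3,960 + 360 + 4,420 = 8,740 m³
S = 184,156 / 8,740 = 21.0705 PSU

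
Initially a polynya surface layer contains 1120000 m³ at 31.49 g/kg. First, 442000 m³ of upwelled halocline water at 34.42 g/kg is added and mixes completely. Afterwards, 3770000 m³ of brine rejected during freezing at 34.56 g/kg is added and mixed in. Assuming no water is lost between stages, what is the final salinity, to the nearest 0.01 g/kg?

33.90 g/kg

By conservation of dissolved salt,
Initial salt = 1,120,000×31.49 = 35,268,800
After stage 1: salt = 35,268,800 + 442,000×34.42 = 50,482,440; volume = 1,562,000 m³; S = 32.319 g/kg
After stage 2: salt = 50,482,440 + 3,770,000×34.56 = 180,773,640; volume = 5,332,000 m³
S = 180,773,640 / 5,332,000 = 33.9035 g/kg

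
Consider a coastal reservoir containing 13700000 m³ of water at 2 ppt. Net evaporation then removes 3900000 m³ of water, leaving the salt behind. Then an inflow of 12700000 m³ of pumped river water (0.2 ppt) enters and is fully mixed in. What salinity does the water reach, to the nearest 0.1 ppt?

After evaporation: salt = 13,700,000×2 = 27,400,000; volume = 13,700,000 − 3,900,000 = 9,800,000 m³
After mixing: salt = 27,400,000 + 12,700,000×0.2 = 29,940,000; volume = 9,800,000 + 12,700,000 = 22,500,000 m³
S = 29,940,000 / 22,500,000 = 1.3307 ppt

1.3 ppt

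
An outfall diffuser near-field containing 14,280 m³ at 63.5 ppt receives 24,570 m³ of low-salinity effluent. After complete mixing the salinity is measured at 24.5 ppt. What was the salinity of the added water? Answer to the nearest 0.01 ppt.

Salt balance: 14,280×63.5 + 24,570×S = 38,850×24.5
906,780 + 24,570·S = 951,825
S = (951,825 − 906,780) / 24,570 = 1.8333 ppt

1.83 ppt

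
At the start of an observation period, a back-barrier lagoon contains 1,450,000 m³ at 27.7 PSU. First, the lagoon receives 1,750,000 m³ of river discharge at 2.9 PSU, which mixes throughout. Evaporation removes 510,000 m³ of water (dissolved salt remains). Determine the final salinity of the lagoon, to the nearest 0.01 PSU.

16.82 PSU

After mixing: salt = 1,450,000×27.7 + 1,750,000×2.9 = 45,240,000; volume = 3,200,000 m³
After evaporation: salt unchanged = 45,240,000; volume = 3,200,000 − 510,000 = 2,690,000 m³
S = 45,240,000 / 2,690,000 = 16.8178 PSU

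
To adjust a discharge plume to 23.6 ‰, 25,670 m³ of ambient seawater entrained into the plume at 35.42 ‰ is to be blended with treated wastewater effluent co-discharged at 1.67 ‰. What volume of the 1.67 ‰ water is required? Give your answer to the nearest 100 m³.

Salt balance: 25,670×35.42 + V×1.67 = (25,670+V)×23.6
909,231.4 + 1.67V = 605,812 + 23.6V
303,419.4 = 21.93V
V = 13,835.81 m³

13800 m³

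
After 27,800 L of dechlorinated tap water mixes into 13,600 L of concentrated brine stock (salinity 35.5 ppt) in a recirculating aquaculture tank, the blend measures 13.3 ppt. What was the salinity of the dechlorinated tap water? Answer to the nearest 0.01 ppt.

2.44 ppt

Salt balance: 13,600×35.5 + 27,800×S = 41,400×13.3
482,800 + 27,800·S = 550,620
S = (550,620 − 482,800) / 27,800 = 2.4396 ppt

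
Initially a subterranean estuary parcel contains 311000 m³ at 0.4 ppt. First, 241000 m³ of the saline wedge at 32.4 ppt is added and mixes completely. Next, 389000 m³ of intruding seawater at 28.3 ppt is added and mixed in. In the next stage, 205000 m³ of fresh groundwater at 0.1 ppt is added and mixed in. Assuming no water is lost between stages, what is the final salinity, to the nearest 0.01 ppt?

16.55 ppt

Conserving salt mass:
Initial salt = 311,000×0.4 = 124,400
After stage 1: salt = 124,400 + 241,000×32.4 = 7,932,800; volume = 552,000 m³; S = 14.371 ppt
After stage 2: salt = 7,932,800 + 389,000×28.3 = 18,941,500; volume = 941,000 m³; S = 20.129 ppt
After stage 3: salt = 18,941,500 + 205,000×0.1 = 18,962,000; volume = 1,146,000 m³
S = 18,962,000 / 1,146,000 = 16.5462 ppt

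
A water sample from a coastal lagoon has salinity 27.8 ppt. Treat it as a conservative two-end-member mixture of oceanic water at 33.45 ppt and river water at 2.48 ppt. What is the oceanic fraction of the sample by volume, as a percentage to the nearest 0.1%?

81.8%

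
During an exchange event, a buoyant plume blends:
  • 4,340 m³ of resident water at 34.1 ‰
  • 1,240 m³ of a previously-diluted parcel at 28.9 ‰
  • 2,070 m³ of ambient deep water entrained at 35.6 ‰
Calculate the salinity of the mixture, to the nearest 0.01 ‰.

Weighted by volume,
salt = 4,340×34.1 + 1,240×28.9 + 2,070×35.6 = 147,994 + 35,836 + 73,692 = 257,522
volume = 4,340 + 1,240 + 2,070 = 7,650 m³
S = 257,522 / 7,650 = 33.663 ‰

33.66 ‰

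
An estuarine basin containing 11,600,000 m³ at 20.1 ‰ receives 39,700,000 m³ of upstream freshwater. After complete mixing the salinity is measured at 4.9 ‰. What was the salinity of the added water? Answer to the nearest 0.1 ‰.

0.5 ‰

Salt balance: 11,600,000×20.1 + 39,700,000×S = 51,300,000×4.9
233,160,000 + 39,700,000·S = 251,370,000
S = (251,370,000 − 233,160,000) / 39,700,000 = 0.4587 ‰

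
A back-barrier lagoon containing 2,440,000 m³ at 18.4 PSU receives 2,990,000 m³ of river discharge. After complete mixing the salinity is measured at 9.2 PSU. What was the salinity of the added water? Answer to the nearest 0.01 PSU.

Salt balance: 2,440,000×18.4 + 2,990,000×S = 5,430,000×9.2
44,896,000 + 2,990,000·S = 49,956,000
S = (49,956,000 − 44,896,000) / 2,990,000 = 1.6923 PSU

1.69 PSU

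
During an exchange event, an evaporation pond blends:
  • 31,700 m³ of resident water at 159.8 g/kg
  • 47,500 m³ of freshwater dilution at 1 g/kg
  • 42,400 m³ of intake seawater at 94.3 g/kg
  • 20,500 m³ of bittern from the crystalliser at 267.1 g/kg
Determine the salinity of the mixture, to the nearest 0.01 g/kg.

102.65 g/kg

Salt balance:
salt = 31,700×159.8 + 47,500×1 + 42,400×94.3 + 20,500×267.1 = 5,065,660 + 47,500 + 3,998,320 + 5,475,550 = 14,587,030
volume = 31,700 + 47,500 + 42,400 + 20,500 = 142,100 m³
S = 14,587,030 / 142,100 = 102.6533 g/kg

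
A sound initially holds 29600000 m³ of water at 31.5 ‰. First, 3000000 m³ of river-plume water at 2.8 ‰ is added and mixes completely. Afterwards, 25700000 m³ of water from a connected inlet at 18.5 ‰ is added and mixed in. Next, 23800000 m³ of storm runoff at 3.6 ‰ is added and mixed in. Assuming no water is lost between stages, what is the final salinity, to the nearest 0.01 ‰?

Total salt / total volume:
Initial salt = 29,600,000×31.5 = 932,400,000
After stage 1: salt = 932,400,000 + 3,000,000×2.8 = 940,800,000; volume = 32,600,000 m³; S = 28.859 ‰
After stage 2: salt = 940,800,000 + 25,700,000×18.5 = 1,416,250,000; volume = 58,300,000 m³; S = 24.292 ‰
After stage 3: salt = 1,416,250,000 + 23,800,000×3.6 = 1,501,930,000; volume = 82,100,000 m³
S = 1,501,930,000 / 82,100,000 = 18.2939 ‰

18.29 ‰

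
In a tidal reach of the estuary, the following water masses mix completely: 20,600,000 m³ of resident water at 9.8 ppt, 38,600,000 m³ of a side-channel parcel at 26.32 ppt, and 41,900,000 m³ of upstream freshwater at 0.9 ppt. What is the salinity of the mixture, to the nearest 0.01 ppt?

Weighted by volume,
salt = 20,600,000×9.8 + 38,600,000×26.32 + 41,900,000×0.9 = 201,880,000 + 1,015,952,000 + 37,710,000 = 1,255,542,000
volume = 20,600,000 + 38,600,000 + 41,900,000 = 101,100,000 m³
S = 1,255,542,000 / 101,100,000 = 12.4188 ppt

12.42 ppt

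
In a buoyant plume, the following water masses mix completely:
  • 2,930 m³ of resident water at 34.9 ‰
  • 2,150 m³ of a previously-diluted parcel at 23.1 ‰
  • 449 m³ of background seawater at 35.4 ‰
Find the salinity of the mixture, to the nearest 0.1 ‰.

Total salt / total volume:
salt = 2,930×34.9 + 2,150×23.1 + 449×35.4 = 102,257 + 49,665 + 15,894.6 = 167,816.6
volume = 2,930 + 2,150 + 449 = 5,529 m³
S = 167,816.6 / 5,529 = 30.352 ‰

30.4 ‰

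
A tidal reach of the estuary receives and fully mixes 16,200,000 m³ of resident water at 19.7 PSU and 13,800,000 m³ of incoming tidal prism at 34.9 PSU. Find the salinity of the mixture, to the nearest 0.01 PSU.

26.69 PSU

Mass of salt is conserved:
salt = 16,200,000×19.7 + 13,800,000×34.9 = 319,140,000 + 481,620,000 = 800,760,000
volume = 16,200,000 + 13,800,000 = 30,000,000 m³
S = 800,760,000 / 30,000,000 = 26.692 PSU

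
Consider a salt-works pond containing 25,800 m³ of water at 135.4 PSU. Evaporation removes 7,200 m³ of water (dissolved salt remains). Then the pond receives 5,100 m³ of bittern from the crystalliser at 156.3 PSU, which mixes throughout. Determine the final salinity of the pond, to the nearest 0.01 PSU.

181.03 PSU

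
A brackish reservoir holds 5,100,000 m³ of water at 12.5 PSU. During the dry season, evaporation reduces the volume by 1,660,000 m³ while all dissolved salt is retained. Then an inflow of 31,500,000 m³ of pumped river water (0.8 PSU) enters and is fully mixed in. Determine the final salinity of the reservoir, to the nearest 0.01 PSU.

After evaporation: salt = 5,100,000×12.5 = 63,750,000; volume = 5,100,000 − 1,660,000 = 3,440,000 m³
After mixing: salt = 63,750,000 + 31,500,000×0.8 = 88,950,000; volume = 3,440,000 + 31,500,000 = 34,940,000 m³
S = 88,950,000 / 34,940,000 = 2.5458 PSU

2.55 PSU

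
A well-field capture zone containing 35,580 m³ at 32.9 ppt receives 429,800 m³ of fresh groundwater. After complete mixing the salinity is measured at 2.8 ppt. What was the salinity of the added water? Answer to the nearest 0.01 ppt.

Salt balance: 35,580×32.9 + 429,800×S = 465,380×2.8
1,170,582 + 429,800·S = 1,303,064
S = (1,303,064 − 1,170,582) / 429,800 = 0.3082 ppt

0.31 ppt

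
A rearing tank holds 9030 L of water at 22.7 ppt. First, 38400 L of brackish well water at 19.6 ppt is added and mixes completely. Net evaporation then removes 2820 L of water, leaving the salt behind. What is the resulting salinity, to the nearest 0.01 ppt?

21.47 ppt

After mixing: salt = 9,030×22.7 + 38,400×19.6 = 957,621; volume = 47,430 L
After evaporation: salt unchanged = 957,621; volume = 47,430 − 2,820 = 44,610 L
S = 957,621 / 44,610 = 21.4665 ppt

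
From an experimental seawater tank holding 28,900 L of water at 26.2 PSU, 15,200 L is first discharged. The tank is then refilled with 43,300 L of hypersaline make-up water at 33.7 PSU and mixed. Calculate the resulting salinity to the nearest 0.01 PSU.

31.90 PSU

Remaining after removal: 13,700 L at 26.2 PSU (salt = 358,940)
After addition: salt = 358,940 + 43,300×33.7 = 1,818,150; volume = 57,000 L
S = 1,818,150 / 57,000 = 31.8974 PSU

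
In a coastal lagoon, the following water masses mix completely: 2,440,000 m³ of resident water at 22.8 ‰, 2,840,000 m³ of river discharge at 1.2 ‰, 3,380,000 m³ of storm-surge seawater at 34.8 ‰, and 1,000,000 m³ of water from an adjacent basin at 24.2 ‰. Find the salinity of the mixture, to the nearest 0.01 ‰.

20.79 ‰

Conserving salt mass:
salt = 2,440,000×22.8 + 2,840,000×1.2 + 3,380,000×34.8 + 1,000,000×24.2 = 55,632,000 + 3,408,000 + 117,624,000 + 24,200,000 = 200,864,000
volume = 2,440,000 + 2,840,000 + 3,380,000 + 1,000,000 = 9,660,000 m³
S = 200,864,000 / 9,660,000 = 20.7934 ‰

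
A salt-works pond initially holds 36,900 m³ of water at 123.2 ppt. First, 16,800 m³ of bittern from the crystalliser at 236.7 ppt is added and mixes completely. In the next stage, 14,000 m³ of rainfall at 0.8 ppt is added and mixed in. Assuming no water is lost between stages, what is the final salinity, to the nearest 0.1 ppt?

Salt balance:
Initial salt = 36,900×123.2 = 4,546,080
After stage 1: salt = 4,546,080 + 16,800×236.7 = 8,522,640; volume = 53,700 m³; S = 158.708 ppt
After stage 2: salt = 8,522,640 + 14,000×0.8 = 8,533,840; volume = 67,700 m³
S = 8,533,840 / 67,700 = 126.0538 ppt

126.1 ppt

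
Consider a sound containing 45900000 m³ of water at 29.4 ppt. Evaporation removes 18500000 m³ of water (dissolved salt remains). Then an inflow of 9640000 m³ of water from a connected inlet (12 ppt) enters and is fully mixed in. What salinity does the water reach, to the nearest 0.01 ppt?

After evaporation: salt = 45,900,000×29.4 = 1,349,460,000; volume = 45,900,000 − 18,500,000 = 27,400,000 m³
After mixing: salt = 1,349,460,000 + 9,640,000×12 = 1,465,140,000; volume = 27,400,000 + 9,640,000 = 37,040,000 m³
S = 1,465,140,000 / 37,040,000 = 39.5556 ppt

39.56 ppt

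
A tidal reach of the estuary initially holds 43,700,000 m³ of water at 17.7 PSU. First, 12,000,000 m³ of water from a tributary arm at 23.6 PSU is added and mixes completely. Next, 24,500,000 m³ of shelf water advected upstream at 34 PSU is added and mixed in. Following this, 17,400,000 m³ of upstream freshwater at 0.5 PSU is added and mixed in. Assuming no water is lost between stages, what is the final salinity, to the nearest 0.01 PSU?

Salt balance:
Initial salt = 43,700,000×17.7 = 773,490,000
After stage 1: salt = 773,490,000 + 12,000,000×23.6 = 1,056,690,000; volume = 55,700,000 m³; S = 18.971 PSU
After stage 2: salt = 1,056,690,000 + 24,500,000×34 = 1,889,690,000; volume = 80,200,000 m³; S = 23.562 PSU
After stage 3: salt = 1,889,690,000 + 17,400,000×0.5 = 1,898,390,000; volume = 97,600,000 m³
S = 1,898,390,000 / 97,600,000 = 19.4507 PSU

19.45 PSU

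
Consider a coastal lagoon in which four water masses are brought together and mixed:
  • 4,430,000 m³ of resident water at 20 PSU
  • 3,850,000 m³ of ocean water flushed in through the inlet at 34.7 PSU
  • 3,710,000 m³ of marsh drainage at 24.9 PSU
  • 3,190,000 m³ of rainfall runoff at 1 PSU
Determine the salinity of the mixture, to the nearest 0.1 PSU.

20.9 PSU

Mass of salt is conserved:
salt = 4,430,000×20 + 3,850,000×34.7 + 3,710,000×24.9 + 3,190,000×1 = 88,600,000 + 133,595,000 + 92,379,000 + 3,190,000 = 317,764,000
volume = 4,430,000 + 3,850,000 + 3,710,000 + 3,190,000 = 15,180,000 m³
S = 317,764,000 / 15,180,000 = 20.933 PSU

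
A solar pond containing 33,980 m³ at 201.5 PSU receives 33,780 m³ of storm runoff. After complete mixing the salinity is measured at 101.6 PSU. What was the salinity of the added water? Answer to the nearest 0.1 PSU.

Salt balance: 33,980×201.5 + 33,780×S = 67,760×101.6
6,846,970 + 33,780·S = 6,884,416
S = (6,884,416 − 6,846,970) / 33,780 = 1.1085 PSU

1.1 PSU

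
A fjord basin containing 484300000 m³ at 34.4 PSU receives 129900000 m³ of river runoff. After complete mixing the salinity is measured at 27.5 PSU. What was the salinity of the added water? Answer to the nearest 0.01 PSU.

Salt balance: 484,300,000×34.4 + 129,900,000×S = 614,200,000×27.5
16,659,920,000 + 129,900,000·S = 16,890,500,000
S = (16,890,500,000 − 16,659,920,000) / 129,900,000 = 1.7751 PSU

1.78 PSU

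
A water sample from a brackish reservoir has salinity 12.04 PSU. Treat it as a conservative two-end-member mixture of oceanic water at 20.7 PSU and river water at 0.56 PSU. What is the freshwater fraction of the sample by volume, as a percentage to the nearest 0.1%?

Let f be the freshwater fraction. Salt balance per unit volume:
f×0.56 + (1−f)×20.7 = 12.04
f = (20.7 − 12.04) / (20.7 − 0.56) = 8.66/20.14 = 0.43

43.0%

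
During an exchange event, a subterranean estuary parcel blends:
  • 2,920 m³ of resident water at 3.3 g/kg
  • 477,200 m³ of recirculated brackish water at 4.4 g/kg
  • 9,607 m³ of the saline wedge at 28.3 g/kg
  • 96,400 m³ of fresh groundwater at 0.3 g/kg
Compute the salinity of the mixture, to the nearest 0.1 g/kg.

4.1 g/kg

By conservation of dissolved salt,
salt = 2,920×3.3 + 477,200×4.4 + 9,607×28.3 + 96,400×0.3 = 9,636 + 2,099,680 + 271,878.1 + 28,920 = 2,410,114.1
volume = 2,920 + 477,200 + 9,607 + 96,400 = 586,127 m³
S = 2,410,114.1 / 586,127 = 4.112 g/kg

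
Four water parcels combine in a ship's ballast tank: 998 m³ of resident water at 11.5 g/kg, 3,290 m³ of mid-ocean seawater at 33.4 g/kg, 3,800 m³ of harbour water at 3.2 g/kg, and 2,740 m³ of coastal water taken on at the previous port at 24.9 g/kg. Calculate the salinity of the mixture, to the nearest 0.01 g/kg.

18.63 g/kg

Total salt / total volume:
salt = 998×11.5 + 3,290×33.4 + 3,800×3.2 + 2,740×24.9 = 11,477 + 109,886 + 12,160 + 68,226 = 201,749
volume = 998 + 3,290 + 3,800 + 2,740 = 10,828 m³
S = 201,749 / 10,828 = 18.6322 g/kg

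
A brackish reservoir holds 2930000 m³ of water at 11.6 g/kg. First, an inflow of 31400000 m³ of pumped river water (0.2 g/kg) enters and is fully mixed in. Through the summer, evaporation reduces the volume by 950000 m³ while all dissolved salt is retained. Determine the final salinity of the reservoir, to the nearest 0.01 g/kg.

1.21 g/kg

After mixing: salt = 2,930,000×11.6 + 31,400,000×0.2 = 40,268,000; volume = 34,330,000 m³
After evaporation: salt unchanged = 40,268,000; volume = 34,330,000 − 950,000 = 33,380,000 m³
S = 40,268,000 / 33,380,000 = 1.2064 g/kg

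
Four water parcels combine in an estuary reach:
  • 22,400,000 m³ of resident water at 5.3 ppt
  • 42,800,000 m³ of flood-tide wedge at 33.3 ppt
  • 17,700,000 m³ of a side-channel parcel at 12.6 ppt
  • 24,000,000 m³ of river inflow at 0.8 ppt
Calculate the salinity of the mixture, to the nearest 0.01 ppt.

16.71 ppt

Mass of salt is conserved:
salt = 22,400,000×5.3 + 42,800,000×33.3 + 17,700,000×12.6 + 24,000,000×0.8 = 118,720,000 + 1,425,240,000 + 223,020,000 + 19,200,000 = 1,786,180,000
volume = 22,400,000 + 42,800,000 + 17,700,000 + 24,000,000 = 106,900,000 m³
S = 1,786,180,000 / 106,900,000 = 16.7089 ppt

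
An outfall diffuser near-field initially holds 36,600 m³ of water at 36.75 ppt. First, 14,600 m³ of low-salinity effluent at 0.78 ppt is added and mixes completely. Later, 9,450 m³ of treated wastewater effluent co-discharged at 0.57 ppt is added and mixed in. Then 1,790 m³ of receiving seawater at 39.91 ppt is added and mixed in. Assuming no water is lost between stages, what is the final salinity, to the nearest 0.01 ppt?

Weighted by volume,
Initial salt = 36,600×36.75 = 1,345,050
After stage 1: salt = 1,345,050 + 14,600×0.78 = 1,356,438; volume = 51,200 m³; S = 26.493 ppt
After stage 2: salt = 1,356,438 + 9,450×0.57 = 1,361,824.5; volume = 60,650 m³; S = 22.454 ppt
After stage 3: salt = 1,361,824.5 + 1,790×39.91 = 1,433,263.4; volume = 62,440 m³
S = 1,433,263.4 / 62,440 = 22.9543 ppt

22.95 ppt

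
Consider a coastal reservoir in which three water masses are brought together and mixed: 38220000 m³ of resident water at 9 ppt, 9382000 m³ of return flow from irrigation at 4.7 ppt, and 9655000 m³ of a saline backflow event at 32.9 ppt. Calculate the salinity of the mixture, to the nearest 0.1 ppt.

Mass of salt is conserved:
salt = 38,220,000×9 + 9,382,000×4.7 + 9,655,000×32.9 = 343,980,000 + 44,095,400 + 317,649,500 = 705,724,900
volume = 38,220,000 + 9,382,000 + 9,655,000 = 57,257,000 m³
S = 705,724,900 / 57,257,000 = 12.326 ppt

12.3 ppt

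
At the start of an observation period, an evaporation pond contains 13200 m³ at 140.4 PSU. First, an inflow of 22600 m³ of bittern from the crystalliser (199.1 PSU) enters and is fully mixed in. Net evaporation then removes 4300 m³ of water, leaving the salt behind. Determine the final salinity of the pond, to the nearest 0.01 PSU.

201.68 PSU

After mixing: salt = 13,200×140.4 + 22,600×199.1 = 6,352,940; volume = 35,800 m³
After evaporation: salt unchanged = 6,352,940; volume = 35,800 − 4,300 = 31,500 m³
S = 6,352,940 / 31,500 = 201.6806 PSU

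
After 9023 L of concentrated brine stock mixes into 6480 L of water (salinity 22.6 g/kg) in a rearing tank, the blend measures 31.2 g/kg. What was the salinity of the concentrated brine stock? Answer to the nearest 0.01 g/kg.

37.38 g/kg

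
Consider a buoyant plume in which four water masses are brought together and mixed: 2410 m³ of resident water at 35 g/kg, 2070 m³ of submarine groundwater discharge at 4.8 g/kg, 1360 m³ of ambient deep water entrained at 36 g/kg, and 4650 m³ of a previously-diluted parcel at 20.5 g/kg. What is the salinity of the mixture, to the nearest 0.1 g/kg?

Mass of salt is conserved:
salt = 2,410×35 + 2,070×4.8 + 1,360×36 + 4,650×20.5 = 84,350 + 9,936 + 48,960 + 95,325 = 238,571
volume = 2,410 + 2,070 + 1,360 + 4,650 = 10,490 m³
S = 238,571 / 10,490 = 22.743 g/kg

22.7 g/kg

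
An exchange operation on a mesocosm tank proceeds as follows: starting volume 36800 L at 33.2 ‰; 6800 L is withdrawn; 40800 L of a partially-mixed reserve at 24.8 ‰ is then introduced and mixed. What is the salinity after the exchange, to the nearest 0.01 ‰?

Remaining after removal: 30,000 L at 33.2 ‰ (salt = 996,000)
After addition: salt = 996,000 + 40,800×24.8 = 2,007,840; volume = 70,800 L
S = 2,007,840 / 70,800 = 28.3593 ‰

28.36 ‰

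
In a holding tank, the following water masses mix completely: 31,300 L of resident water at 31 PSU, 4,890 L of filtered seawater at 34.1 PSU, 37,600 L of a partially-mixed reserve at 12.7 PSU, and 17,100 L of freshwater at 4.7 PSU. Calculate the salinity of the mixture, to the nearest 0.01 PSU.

18.65 PSU

Total salt / total volume:
salt = 31,300×31 + 4,890×34.1 + 37,600×12.7 + 17,100×4.7 = 970,300 + 166,749 + 477,520 + 80,370 = 1,694,939
volume = 31,300 + 4,890 + 37,600 + 17,100 = 90,890 L
S = 1,694,939 / 90,890 = 18.6482 PSU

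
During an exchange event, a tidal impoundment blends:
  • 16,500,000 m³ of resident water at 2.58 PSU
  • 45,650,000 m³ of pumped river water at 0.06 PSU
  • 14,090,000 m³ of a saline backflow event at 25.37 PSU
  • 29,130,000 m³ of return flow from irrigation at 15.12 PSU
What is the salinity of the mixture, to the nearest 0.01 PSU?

8.00 PSU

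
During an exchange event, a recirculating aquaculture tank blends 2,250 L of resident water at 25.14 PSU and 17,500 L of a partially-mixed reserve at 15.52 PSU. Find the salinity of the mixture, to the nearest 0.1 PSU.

Salt balance:
salt = 2,250×25.14 + 17,500×15.52 = 56,565 + 271,600 = 328,165
volume = 2,250 + 17,500 = 19,750 L
S = 328,165 / 19,750 = 16.616 PSU

16.6 PSU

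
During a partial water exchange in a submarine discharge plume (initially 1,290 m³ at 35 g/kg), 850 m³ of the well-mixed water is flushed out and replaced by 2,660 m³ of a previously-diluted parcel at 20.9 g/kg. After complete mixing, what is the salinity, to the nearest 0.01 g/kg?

Remaining after removal: 440 m³ at 35 g/kg (salt = 15,400)
After addition: salt = 15,400 + 2,660×20.9 = 70,994; volume = 3,100 m³
S = 70,994 / 3,100 = 22.9013 g/kg

22.90 g/kg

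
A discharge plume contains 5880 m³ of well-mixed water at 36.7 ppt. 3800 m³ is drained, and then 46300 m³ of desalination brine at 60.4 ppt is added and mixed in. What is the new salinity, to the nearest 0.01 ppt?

59.38 ppt

Remaining after removal: 2,080 m³ at 36.7 ppt (salt = 76,336)
After addition: salt = 76,336 + 46,300×60.4 = 2,872,856; volume = 48,380 m³
S = 2,872,856 / 48,380 = 59.3811 ppt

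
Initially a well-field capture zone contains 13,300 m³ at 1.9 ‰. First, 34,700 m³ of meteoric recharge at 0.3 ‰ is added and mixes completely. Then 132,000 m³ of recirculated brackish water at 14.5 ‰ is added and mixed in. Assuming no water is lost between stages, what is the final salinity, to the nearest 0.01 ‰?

10.83 ‰

Mass of salt is conserved:
Initial salt = 13,300×1.9 = 25,270
After stage 1: salt = 25,270 + 34,700×0.3 = 35,680; volume = 48,000 m³; S = 0.743 ‰
After stage 2: salt = 35,680 + 132,000×14.5 = 1,949,680; volume = 180,000 m³
S = 1,949,680 / 180,000 = 10.8316 ‰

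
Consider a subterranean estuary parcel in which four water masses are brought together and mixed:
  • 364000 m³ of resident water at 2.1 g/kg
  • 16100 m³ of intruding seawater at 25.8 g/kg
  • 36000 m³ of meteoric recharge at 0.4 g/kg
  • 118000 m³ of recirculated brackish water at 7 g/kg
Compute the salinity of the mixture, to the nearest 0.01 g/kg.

Salt balance:
salt = 364,000×2.1 + 16,100×25.8 + 36,000×0.4 + 118,000×7 = 764,400 + 415,380 + 14,400 + 826,000 = 2,020,180
volume = 364,000 + 16,100 + 36,000 + 118,000 = 534,100 m³
S = 2,020,180 / 534,100 = 3.7824 g/kg

3.78 g/kg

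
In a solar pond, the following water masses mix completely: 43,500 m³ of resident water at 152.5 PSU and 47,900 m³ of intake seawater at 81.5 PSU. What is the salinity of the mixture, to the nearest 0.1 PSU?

115.3 PSU

Total salt / total volume:
salt = 43,500×152.5 + 47,900×81.5 = 6,633,750 + 3,903,850 = 10,537,600
volume = 43,500 + 47,900 = 91,400 m³
S = 10,537,600 / 91,400 = 115.291 PSU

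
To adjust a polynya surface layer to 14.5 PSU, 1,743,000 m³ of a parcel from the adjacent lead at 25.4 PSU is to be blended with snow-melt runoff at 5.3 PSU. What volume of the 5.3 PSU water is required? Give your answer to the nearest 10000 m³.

Salt balance: 1,743,000×25.4 + V×5.3 = (1,743,000+V)×14.5
44,272,200 + 5.3V = 25,273,500 + 14.5V
18,998,700 = 9.2V
V = 2,065,076.09 m³

2070000 m³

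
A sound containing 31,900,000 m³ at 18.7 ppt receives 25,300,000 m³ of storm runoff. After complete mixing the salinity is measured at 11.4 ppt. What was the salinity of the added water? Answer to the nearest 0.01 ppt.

2.20 ppt

Salt balance: 31,900,000×18.7 + 25,300,000×S = 57,200,000×11.4
596,530,000 + 25,300,000·S = 652,080,000
S = (652,080,000 − 596,530,000) / 25,300,000 = 2.1957 ppt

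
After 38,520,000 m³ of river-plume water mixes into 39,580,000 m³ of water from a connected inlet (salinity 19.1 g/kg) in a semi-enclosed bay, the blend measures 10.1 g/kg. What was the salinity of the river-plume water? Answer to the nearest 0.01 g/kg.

0.85 g/kg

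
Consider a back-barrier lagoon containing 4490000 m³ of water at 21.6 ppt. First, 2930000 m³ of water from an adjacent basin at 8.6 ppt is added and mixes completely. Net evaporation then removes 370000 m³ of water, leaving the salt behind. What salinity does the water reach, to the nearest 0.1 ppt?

17.3 ppt

After mixing: salt = 4,490,000×21.6 + 2,930,000×8.6 = 122,182,000; volume = 7,420,000 m³
After evaporation: salt unchanged = 122,182,000; volume = 7,420,000 − 370,000 = 7,050,000 m³
S = 122,182,000 / 7,050,000 = 17.3308 ppt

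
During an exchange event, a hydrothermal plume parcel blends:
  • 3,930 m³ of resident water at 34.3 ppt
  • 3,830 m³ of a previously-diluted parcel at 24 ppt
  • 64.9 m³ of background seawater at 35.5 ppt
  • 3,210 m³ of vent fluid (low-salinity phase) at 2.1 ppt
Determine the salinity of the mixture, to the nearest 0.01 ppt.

Conserving salt mass:
salt = 3,930×34.3 + 3,830×24 + 64.9×35.5 + 3,210×2.1 = 134,799 + 91,920 + 2,303.95 + 6,741 = 235,763.95
volume = 3,930 + 3,830 + 64.9 + 3,210 = 11,034.9 m³
S = 235,763.95 / 11,034.9 = 21.3653 ppt

21.37 ppt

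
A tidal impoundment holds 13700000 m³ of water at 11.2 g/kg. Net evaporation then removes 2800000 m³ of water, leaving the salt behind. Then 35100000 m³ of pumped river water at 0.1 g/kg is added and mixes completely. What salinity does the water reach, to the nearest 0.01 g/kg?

3.41 g/kg

After evaporation: salt = 13,700,000×11.2 = 153,440,000; volume = 13,700,000 − 2,800,000 = 10,900,000 m³
After mixing: salt = 153,440,000 + 35,100,000×0.1 = 156,950,000; volume = 10,900,000 + 35,100,000 = 46,000,000 m³
S = 156,950,000 / 46,000,000 = 3.412 g/kg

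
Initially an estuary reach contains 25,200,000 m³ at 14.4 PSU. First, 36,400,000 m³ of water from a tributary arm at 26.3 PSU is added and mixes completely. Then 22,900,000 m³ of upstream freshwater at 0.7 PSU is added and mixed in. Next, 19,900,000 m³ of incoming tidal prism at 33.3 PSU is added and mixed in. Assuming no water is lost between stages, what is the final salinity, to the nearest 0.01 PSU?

Mass of salt is conserved:
Initial salt = 25,200,000×14.4 = 362,880,000
After stage 1: salt = 362,880,000 + 36,400,000×26.3 = 1,320,200,000; volume = 61,600,000 m³; S = 21.432 PSU
After stage 2: salt = 1,320,200,000 + 22,900,000×0.7 = 1,336,230,000; volume = 84,500,000 m³; S = 15.813 PSU
After stage 3: salt = 1,336,230,000 + 19,900,000×33.3 = 1,998,900,000; volume = 104,400,000 m³
S = 1,998,900,000 / 104,400,000 = 19.1466 PSU

19.15 PSU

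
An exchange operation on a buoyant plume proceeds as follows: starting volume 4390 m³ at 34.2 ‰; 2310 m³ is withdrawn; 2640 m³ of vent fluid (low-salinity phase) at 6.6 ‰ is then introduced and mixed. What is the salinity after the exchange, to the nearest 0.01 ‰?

18.76 ‰

Remaining after removal: 2,080 m³ at 34.2 ‰ (salt = 71,136)
After addition: salt = 71,136 + 2,640×6.6 = 88,560; volume = 4,720 m³
S = 88,560 / 4,720 = 18.7627 ‰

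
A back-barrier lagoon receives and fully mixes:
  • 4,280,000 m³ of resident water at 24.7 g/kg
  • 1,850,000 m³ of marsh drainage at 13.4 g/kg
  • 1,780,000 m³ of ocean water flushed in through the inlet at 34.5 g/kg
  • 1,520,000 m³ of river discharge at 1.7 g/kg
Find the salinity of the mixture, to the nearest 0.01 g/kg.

20.63 g/kg

Salt balance:
salt = 4,280,000×24.7 + 1,850,000×13.4 + 1,780,000×34.5 + 1,520,000×1.7 = 105,716,000 + 24,790,000 + 61,410,000 + 2,584,000 = 194,500,000
volume = 4,280,000 + 1,850,000 + 1,780,000 + 1,520,000 = 9,430,000 m³
S = 194,500,000 / 9,430,000 = 20.6257 g/kg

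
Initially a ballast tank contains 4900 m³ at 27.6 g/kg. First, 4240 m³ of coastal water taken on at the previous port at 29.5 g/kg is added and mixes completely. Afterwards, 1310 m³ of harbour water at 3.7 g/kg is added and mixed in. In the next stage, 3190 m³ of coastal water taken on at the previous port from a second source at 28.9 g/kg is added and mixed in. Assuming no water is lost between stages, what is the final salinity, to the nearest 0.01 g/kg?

By conservation of dissolved salt,
Initial salt = 4,900×27.6 = 135,240
After stage 1: salt = 135,240 + 4,240×29.5 = 260,320; volume = 9,140 m³; S = 28.481 g/kg
After stage 2: salt = 260,320 + 1,310×3.7 = 265,167; volume = 10,450 m³; S = 25.375 g/kg
After stage 3: salt = 265,167 + 3,190×28.9 = 357,358; volume = 13,640 m³
S = 357,358 / 13,640 = 26.1993 g/kg

26.20 g/kg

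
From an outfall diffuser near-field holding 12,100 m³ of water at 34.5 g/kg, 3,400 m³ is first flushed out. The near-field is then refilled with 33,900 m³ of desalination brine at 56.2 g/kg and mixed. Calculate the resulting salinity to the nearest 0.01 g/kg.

Remaining after removal: 8,700 m³ at 34.5 g/kg (salt = 300,150)
After addition: salt = 300,150 + 33,900×56.2 = 2,205,330; volume = 42,600 m³
S = 2,205,330 / 42,600 = 51.7683 g/kg

51.77 g/kg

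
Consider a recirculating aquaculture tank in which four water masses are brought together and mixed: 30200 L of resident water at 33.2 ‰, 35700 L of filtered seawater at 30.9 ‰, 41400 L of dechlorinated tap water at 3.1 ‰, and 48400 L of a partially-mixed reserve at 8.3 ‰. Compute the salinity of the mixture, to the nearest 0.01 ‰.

16.93 ‰

Mass of salt is conserved:
salt = 30,200×33.2 + 35,700×30.9 + 41,400×3.1 + 48,400×8.3 = 1,002,640 + 1,103,130 + 128,340 + 401,720 = 2,635,830
volume = 30,200 + 35,700 + 41,400 + 48,400 = 155,700 L
S = 2,635,830 / 155,700 = 16.9289 ‰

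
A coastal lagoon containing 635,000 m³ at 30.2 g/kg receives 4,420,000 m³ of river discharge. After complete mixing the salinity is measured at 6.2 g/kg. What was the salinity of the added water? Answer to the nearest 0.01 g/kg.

2.75 g/kg

Salt balance: 635,000×30.2 + 4,420,000×S = 5,055,000×6.2
19,177,000 + 4,420,000·S = 31,341,000
S = (31,341,000 − 19,177,000) / 4,420,000 = 2.752 g/kg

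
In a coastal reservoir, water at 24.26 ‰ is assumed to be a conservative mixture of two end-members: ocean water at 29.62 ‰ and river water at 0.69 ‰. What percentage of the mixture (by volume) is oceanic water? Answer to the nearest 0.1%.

81.5%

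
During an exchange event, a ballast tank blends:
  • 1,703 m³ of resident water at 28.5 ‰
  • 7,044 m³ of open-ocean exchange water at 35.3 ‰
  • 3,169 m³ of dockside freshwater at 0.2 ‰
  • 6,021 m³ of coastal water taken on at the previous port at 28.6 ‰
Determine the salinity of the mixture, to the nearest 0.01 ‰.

Total salt / total volume:
salt = 1,703×28.5 + 7,044×35.3 + 3,169×0.2 + 6,021×28.6 = 48,535.5 + 248,653.2 + 633.8 + 172,200.6 = 470,023.1
volume = 1,703 + 7,044 + 3,169 + 6,021 = 17,937 m³
S = 470,023.1 / 17,937 = 26.2041 ‰

26.20 ‰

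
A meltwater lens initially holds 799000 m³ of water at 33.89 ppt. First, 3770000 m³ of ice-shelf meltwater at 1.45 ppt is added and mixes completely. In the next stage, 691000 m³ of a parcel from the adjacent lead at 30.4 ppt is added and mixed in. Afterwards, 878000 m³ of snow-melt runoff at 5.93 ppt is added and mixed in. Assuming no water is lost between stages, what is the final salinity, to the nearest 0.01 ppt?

Mass of salt is conserved:
Initial salt = 799,000×33.89 = 27,078,110
After stage 1: salt = 27,078,110 + 3,770,000×1.45 = 32,544,610; volume = 4,569,000 m³; S = 7.123 ppt
After stage 2: salt = 32,544,610 + 691,000×30.4 = 53,551,010; volume = 5,260,000 m³; S = 10.181 ppt
After stage 3: salt = 53,551,010 + 878,000×5.93 = 58,757,550; volume = 6,138,000 m³
S = 58,757,550 / 6,138,000 = 9.5728 ppt

9.57 ppt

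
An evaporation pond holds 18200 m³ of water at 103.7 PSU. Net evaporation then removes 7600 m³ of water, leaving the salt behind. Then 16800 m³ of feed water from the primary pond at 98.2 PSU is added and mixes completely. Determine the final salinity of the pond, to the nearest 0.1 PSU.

129.1 PSU

After evaporation: salt = 18,200×103.7 = 1,887,340; volume = 18,200 − 7,600 = 10,600 m³
After mixing: salt = 1,887,340 + 16,800×98.2 = 3,537,100; volume = 10,600 + 16,800 = 27,400 m³
S = 3,537,100 / 27,400 = 129.0912 PSU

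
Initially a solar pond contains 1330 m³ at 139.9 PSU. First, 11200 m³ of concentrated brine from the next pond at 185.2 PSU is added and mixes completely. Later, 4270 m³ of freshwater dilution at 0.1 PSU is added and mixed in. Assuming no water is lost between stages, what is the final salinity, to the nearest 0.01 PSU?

134.57 PSU

Weighted by volume,
Initial salt = 1,330×139.9 = 186,067
After stage 1: salt = 186,067 + 11,200×185.2 = 2,260,307; volume = 12,530 m³; S = 180.392 PSU
After stage 2: salt = 2,260,307 + 4,270×0.1 = 2,260,734; volume = 16,800 m³
S = 2,260,734 / 16,800 = 134.5675 PSU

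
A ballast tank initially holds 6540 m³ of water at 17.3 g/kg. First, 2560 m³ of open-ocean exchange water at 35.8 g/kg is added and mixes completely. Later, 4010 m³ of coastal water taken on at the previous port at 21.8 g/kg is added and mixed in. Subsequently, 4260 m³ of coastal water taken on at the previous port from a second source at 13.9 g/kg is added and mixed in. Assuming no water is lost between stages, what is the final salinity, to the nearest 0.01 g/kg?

Conserving salt mass:
Initial salt = 6,540×17.3 = 113,142
After stage 1: salt = 113,142 + 2,560×35.8 = 204,790; volume = 9,100 m³; S = 22.504 g/kg
After stage 2: salt = 204,790 + 4,010×21.8 = 292,208; volume = 13,110 m³; S = 22.289 g/kg
After stage 3: salt = 292,208 + 4,260×13.9 = 351,422; volume = 17,370 m³
S = 351,422 / 17,370 = 20.2315 g/kg

20.23 g/kg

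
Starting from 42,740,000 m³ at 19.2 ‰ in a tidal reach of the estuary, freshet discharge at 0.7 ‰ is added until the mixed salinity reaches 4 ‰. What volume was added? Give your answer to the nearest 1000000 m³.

Salt balance: 42,740,000×19.2 + V×0.7 = (42,740,000+V)×4
820,608,000 + 0.7V = 170,960,000 + 4V
649,648,000 = 3.3V
V = 196,863,030.3 m³

197000000 m³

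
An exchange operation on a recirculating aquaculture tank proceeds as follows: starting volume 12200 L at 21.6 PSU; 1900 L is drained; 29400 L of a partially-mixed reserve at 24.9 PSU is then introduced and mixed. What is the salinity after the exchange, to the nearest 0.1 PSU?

Remaining after removal: 10,300 L at 21.6 PSU (salt = 222,480)
After addition: salt = 222,480 + 29,400×24.9 = 954,540; volume = 39,700 L
S = 954,540 / 39,700 = 24.0438 PSU

24.0 PSU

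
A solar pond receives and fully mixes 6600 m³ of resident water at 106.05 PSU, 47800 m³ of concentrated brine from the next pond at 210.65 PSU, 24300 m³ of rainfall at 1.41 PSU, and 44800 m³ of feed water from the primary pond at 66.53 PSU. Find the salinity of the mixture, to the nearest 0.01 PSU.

111.61 PSU

Conserving salt mass:
salt = 6,600×106.05 + 47,800×210.65 + 24,300×1.41 + 44,800×66.53 = 699,930 + 10,069,070 + 34,263 + 2,980,544 = 13,783,807
volume = 6,600 + 47,800 + 24,300 + 44,800 = 123,500 m³
S = 13,783,807 / 123,500 = 111.6098 PSU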